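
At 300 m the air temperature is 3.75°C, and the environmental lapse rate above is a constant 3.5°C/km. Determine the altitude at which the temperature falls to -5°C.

Height above start = (3.75 − (-5)) / 3.5 = 2.5 km
Altitude = 300 m + 2500 m = 2800 m

2800 m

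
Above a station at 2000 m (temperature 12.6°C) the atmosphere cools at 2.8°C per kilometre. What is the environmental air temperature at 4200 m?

From 2000 m to 4200 m (environmental): cools by 2.8 × 2.2 = 6.16°C, giving 6.44°C.

6.44°C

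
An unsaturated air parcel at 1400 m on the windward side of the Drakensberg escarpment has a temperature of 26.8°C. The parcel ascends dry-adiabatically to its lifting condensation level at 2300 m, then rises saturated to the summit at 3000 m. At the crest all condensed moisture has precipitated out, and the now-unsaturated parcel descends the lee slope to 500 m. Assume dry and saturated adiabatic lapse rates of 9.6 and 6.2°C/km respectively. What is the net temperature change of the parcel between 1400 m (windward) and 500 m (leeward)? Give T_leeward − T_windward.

+11.02°C

1400–2300 m, dry: Δz = 0.9 km ⇒ ΔT = -8.64°C; T = 18.16°C
2300–3000 m, saturated: Δz = 0.7 km ⇒ ΔT = -4.34°C; T = 13.82°C
3000–500 m, dry descent: Δz = 2.5 km ⇒ ΔT = +24°C; T = 37.82°C
Net change vs windward start: 37.82 − 26.8 = +11.02°C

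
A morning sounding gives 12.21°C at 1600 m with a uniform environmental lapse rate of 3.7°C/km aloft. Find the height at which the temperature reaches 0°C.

Height above start = (12.21 − 0) / 3.7 = 3.3 km
Altitude = 1600 m + 3300 m = 4900 m

4900 m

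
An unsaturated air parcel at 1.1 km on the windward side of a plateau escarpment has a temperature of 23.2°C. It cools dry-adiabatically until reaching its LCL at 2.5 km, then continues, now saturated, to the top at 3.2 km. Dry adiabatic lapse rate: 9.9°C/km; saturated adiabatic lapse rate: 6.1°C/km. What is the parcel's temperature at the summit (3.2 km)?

5.07°C

From 1100 m to 2500 m (dry): cools by 9.9 × 1.4 = 13.86°C, giving 9.34°C.
From 2500 m to 3200 m (saturated): cools by 6.1 × 0.7 = 4.27°C, giving 5.07°C.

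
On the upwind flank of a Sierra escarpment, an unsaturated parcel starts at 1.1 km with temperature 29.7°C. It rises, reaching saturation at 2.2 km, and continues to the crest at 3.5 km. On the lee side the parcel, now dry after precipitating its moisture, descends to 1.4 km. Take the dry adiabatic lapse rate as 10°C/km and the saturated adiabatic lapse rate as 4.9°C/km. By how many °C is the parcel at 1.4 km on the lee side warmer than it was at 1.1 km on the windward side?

+3.63°C

Dry to 2200 m: -10 × 1.1 km = -11°C, so T = 18.7°C.
Saturated to 3500 m: -4.9 × 1.3 km = -6.37°C, so T = 12.33°C.
Dry descent to 1400 m: +10 × 2.1 km = +21°C, so T = 33.33°C.
Net change vs windward start: 33.33 − 29.7 = +3.63°C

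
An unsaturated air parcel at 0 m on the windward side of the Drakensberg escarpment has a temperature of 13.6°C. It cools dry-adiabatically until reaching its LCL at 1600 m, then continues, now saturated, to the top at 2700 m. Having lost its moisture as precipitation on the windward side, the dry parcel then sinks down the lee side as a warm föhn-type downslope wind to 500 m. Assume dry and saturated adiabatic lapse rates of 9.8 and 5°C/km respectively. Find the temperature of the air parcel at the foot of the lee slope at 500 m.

0 → 1600 m (dry, 9.8°C/km): ΔT = -9.8 × 1.6 = -15.68°C → T = -2.08°C
1600 → 2700 m (saturated, 5°C/km): ΔT = -5 × 1.1 = -5.5°C → T = -7.58°C
2700 → 500 m (dry descent, 9.8°C/km): ΔT = +9.8 × 2.2 = +21.56°C → T = 13.98°C

13.98°C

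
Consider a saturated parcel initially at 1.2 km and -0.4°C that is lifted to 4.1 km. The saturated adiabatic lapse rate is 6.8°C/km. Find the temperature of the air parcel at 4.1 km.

From 1200 m to 4100 m (saturated adiabatic): cools by 6.8 × 2.9 = 19.72°C, giving -20.12°C.

-20.12°C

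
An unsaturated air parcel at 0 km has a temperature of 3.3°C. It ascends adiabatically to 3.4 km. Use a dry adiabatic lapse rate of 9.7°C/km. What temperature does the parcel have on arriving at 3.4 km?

Dry adiabatic to 3400 m: -9.7 × 3.4 km = -32.98°C, so T = -29.68°C.

-29.68°C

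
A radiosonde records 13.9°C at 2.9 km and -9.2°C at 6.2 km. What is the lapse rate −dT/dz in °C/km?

7°C/km

Γ = −ΔT/Δz = (13.9 − (-9.2)) / (6200 − 2900) m
  = 23.1°C / 3.3 km = 7°C/km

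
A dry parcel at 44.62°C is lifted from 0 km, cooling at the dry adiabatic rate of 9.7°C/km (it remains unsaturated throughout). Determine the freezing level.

4.6 km

Height above start = (44.62 − 0) / 9.7 = 4.6 km
Altitude = 0 m + 4600 m = 4600 m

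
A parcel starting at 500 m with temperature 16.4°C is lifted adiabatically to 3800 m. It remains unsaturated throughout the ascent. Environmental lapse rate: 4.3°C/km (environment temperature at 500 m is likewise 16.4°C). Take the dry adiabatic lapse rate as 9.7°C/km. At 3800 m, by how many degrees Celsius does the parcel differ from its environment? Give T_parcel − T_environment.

Parcel:
  500 → 3800 m (dry, 9.7°C/km): ΔT = -9.7 × 3.3 = -32.01°C → T = -15.61°C
Environment:
  500 → 3800 m (environment, 4.3°C/km): ΔT = -4.3 × 3.3 = -14.19°C → T = 2.21°C
T_parcel − T_env = -15.61 − 2.21 = -17.82°C

-17.82°C (parcel cooler than environment)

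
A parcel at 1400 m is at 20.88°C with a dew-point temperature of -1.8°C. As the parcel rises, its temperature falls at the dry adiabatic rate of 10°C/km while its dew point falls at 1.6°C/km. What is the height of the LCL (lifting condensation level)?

4100 m

T and T_d converge at 10 − 1.6 = 8.4°C per km
Height above start = (20.88 − (-1.8)) / 8.4 = 2.7 km
LCL altitude = 1400 m + 2700 m = 4100 m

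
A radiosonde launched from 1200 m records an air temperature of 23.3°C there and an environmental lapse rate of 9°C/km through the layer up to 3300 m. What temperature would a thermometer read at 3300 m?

4.4°C

1200–3300 m, environmental: Δz = 2.1 km ⇒ ΔT = -18.9°C; T = 4.4°C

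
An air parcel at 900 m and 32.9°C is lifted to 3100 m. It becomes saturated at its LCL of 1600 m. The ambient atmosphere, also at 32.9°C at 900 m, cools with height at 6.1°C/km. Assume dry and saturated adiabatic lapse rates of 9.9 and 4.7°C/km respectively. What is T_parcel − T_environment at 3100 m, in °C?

-0.56°C (parcel cooler than environment)

Parcel:
  900 → 1600 m (dry, 9.9°C/km): ΔT = -9.9 × 0.7 = -6.93°C → T = 25.97°C
  1600 → 3100 m (saturated, 4.7°C/km): ΔT = -4.7 × 1.5 = -7.05°C → T = 18.92°C
Environment:
  900 → 3100 m (environment, 6.1°C/km): ΔT = -6.1 × 2.2 = -13.42°C → T = 19.48°C
T_parcel − T_env = 18.92 − 19.48 = -0.56°C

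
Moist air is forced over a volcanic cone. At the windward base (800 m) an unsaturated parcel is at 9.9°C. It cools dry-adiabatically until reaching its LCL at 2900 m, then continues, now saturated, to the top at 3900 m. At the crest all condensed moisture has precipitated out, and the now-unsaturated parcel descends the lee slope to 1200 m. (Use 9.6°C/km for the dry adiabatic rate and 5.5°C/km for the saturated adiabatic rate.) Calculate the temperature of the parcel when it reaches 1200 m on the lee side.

10.16°C

800–2900 m, dry: Δz = 2.1 km ⇒ ΔT = -20.16°C; T = -10.26°C
2900–3900 m, saturated: Δz = 1 km ⇒ ΔT = -5.5°C; T = -15.76°C
3900–1200 m, dry descent: Δz = 2.7 km ⇒ ΔT = +25.92°C; T = 10.16°C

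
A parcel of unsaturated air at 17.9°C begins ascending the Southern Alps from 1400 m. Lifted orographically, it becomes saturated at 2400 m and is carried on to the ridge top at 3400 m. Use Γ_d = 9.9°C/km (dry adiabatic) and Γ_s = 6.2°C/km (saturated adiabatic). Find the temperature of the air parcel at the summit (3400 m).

1400–2400 m, dry: Δz = 1 km ⇒ ΔT = -9.9°C; T = 8°C
2400–3400 m, saturated: Δz = 1 km ⇒ ΔT = -6.2°C; T = 1.8°C

1.8°C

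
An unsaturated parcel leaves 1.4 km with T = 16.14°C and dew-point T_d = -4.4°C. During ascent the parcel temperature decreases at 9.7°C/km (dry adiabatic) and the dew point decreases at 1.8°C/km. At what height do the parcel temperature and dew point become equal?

4 km

T and T_d converge at 9.7 − 1.8 = 7.9°C per km
Height above start = (16.14 − (-4.4)) / 7.9 = 2.6 km
LCL altitude = 1400 m + 2600 m = 4000 m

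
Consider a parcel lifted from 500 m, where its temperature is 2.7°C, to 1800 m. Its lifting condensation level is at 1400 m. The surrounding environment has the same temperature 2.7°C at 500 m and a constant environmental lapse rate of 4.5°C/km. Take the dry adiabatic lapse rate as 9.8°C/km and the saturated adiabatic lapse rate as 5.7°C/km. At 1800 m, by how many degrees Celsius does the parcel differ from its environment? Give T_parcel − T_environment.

Parcel:
  From 500 m to 1400 m (dry): cools by 9.8 × 0.9 = 8.82°C, giving -6.12°C.
  From 1400 m to 1800 m (saturated): cools by 5.7 × 0.4 = 2.28°C, giving -8.4°C.
Environment:
  From 500 m to 1800 m (environment): cools by 4.5 × 1.3 = 5.85°C, giving -3.15°C.
T_parcel − T_env = -8.4 − (-3.15) = -5.25°C

-5.25°C (parcel cooler than environment)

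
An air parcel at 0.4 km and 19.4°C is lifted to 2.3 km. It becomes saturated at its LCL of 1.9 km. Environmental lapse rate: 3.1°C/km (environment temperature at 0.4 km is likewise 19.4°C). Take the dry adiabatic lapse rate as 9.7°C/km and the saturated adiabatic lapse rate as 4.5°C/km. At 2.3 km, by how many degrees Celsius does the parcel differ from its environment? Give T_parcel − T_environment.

Parcel:
  From 400 m to 1900 m (dry): cools by 9.7 × 1.5 = 14.55°C, giving 4.85°C.
  From 1900 m to 2300 m (saturated): cools by 4.5 × 0.4 = 1.8°C, giving 3.05°C.
Environment:
  From 400 m to 2300 m (environment): cools by 3.1 × 1.9 = 5.89°C, giving 13.51°C.
T_parcel − T_env = 3.05 − 13.51 = -10.46°C

-10.46°C (parcel cooler than environment)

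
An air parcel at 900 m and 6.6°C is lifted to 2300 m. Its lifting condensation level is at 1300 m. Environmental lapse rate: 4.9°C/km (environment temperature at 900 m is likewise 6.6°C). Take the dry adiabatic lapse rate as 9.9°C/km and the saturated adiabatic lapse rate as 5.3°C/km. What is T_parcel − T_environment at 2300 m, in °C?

Parcel:
  Dry to 1300 m: -9.9 × 0.4 km = -3.96°C, so T = 2.64°C.
  Saturated to 2300 m: -5.3 × 1 km = -5.3°C, so T = -2.66°C.
Environment:
  Environment to 2300 m: -4.9 × 1.4 km = -6.86°C, so T = -0.26°C.
T_parcel − T_env = -2.66 − (-0.26) = -2.4°C

-2.4°C (parcel cooler than environment)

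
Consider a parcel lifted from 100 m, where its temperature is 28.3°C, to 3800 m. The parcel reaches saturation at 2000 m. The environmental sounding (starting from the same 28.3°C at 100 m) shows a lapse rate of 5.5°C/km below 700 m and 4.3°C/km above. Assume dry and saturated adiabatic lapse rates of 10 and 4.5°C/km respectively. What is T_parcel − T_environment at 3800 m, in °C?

Parcel:
  From 100 m to 2000 m (dry): cools by 10 × 1.9 = 19°C, giving 9.3°C.
  From 2000 m to 3800 m (saturated): cools by 4.5 × 1.8 = 8.1°C, giving 1.2°C.
Environment:
  From 100 m to 700 m (environment, lower layer): cools by 5.5 × 0.6 = 3.3°C, giving 25°C.
  From 700 m to 3800 m (environment, upper layer): cools by 4.3 × 3.1 = 13.33°C, giving 11.67°C.
T_parcel − T_env = 1.2 − 11.67 = -10.47°C

-10.47°C (parcel cooler than environment)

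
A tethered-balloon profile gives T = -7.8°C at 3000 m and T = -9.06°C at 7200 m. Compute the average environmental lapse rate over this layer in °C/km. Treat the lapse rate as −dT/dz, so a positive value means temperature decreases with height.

0.3°C/km

Γ = −ΔT/Δz = (-7.8 − (-9.06)) / (7200 − 3000) m
  = 1.26°C / 4.2 km = 0.3°C/km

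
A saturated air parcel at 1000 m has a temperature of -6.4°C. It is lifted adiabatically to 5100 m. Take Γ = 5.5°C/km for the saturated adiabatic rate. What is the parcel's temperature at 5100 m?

-28.95°C

From 1000 m to 5100 m (saturated adiabatic): cools by 5.5 × 4.1 = 22.55°C, giving -28.95°C.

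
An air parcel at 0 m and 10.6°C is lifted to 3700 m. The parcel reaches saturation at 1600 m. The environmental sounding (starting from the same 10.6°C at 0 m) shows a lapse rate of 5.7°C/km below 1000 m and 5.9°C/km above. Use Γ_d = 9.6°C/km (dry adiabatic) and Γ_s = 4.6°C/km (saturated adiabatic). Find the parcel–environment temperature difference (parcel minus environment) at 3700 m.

-3.39°C (parcel cooler than environment)

Parcel:
  0–1600 m, dry: Δz = 1.6 km ⇒ ΔT = -15.36°C; T = -4.76°C
  1600–3700 m, saturated: Δz = 2.1 km ⇒ ΔT = -9.66°C; T = -14.42°C
Environment:
  0–1000 m, environment, lower layer: Δz = 1 km ⇒ ΔT = -5.7°C; T = 4.9°C
  1000–3700 m, environment, upper layer: Δz = 2.7 km ⇒ ΔT = -15.93°C; T = -11.03°C
T_parcel − T_env = -14.42 − (-11.03) = -3.39°C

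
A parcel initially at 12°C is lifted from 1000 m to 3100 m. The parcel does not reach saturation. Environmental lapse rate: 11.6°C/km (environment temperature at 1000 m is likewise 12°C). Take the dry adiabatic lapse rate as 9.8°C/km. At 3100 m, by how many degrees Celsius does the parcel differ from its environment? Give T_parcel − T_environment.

+3.78°C (parcel warmer than environment)

Parcel:
  Dry to 3100 m: -9.8 × 2.1 km = -20.58°C, so T = -8.58°C.
Environment:
  Environment to 3100 m: -11.6 × 2.1 km = -24.36°C, so T = -12.36°C.
T_parcel − T_env = -8.58 − (-12.36) = +3.78°C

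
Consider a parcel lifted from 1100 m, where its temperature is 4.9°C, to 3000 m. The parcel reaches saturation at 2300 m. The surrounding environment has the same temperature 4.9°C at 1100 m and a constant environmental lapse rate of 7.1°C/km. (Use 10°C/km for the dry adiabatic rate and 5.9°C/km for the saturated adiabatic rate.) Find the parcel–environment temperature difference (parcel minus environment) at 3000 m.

-2.64°C (parcel cooler than environment)

Parcel:
  1100 → 2300 m (dry, 10°C/km): ΔT = -10 × 1.2 = -12°C → T = -7.1°C
  2300 → 3000 m (saturated, 5.9°C/km): ΔT = -5.9 × 0.7 = -4.13°C → T = -11.23°C
Environment:
  1100 → 3000 m (environment, 7.1°C/km): ΔT = -7.1 × 1.9 = -13.49°C → T = -8.59°C
T_parcel − T_env = -11.23 − (-8.59) = -2.64°C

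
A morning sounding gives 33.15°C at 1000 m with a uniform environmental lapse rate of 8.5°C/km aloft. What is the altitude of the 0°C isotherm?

4900 m

Height above start = (33.15 − 0) / 8.5 = 3.9 km
Altitude = 1000 m + 3900 m = 4900 m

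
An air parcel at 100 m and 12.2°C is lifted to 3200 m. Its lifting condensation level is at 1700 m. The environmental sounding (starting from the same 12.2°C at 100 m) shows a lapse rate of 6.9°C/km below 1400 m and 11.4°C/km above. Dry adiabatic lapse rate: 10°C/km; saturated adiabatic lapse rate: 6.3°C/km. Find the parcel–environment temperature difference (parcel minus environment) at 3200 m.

Parcel:
  From 100 m to 1700 m (dry): cools by 10 × 1.6 = 16°C, giving -3.8°C.
  From 1700 m to 3200 m (saturated): cools by 6.3 × 1.5 = 9.45°C, giving -13.25°C.
Environment:
  From 100 m to 1400 m (environment, lower layer): cools by 6.9 × 1.3 = 8.97°C, giving 3.23°C.
  From 1400 m to 3200 m (environment, upper layer): cools by 11.4 × 1.8 = 20.52°C, giving -17.29°C.
T_parcel − T_env = -13.25 − (-17.29) = +4.04°C

+4.04°C (parcel warmer than environment)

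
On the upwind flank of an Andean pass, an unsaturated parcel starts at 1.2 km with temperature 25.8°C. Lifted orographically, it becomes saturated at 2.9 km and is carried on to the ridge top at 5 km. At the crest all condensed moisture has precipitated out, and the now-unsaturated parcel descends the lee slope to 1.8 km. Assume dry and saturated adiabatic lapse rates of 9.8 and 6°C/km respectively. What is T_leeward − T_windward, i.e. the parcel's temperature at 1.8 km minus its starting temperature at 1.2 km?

From 1200 m to 2900 m (dry): cools by 9.8 × 1.7 = 16.66°C, giving 9.14°C.
From 2900 m to 5000 m (saturated): cools by 6 × 2.1 = 12.6°C, giving -3.46°C.
From 5000 m to 1800 m (dry descent): warms by 9.8 × 3.2 = 31.36°C, giving 27.9°C.
Net change vs windward start: 27.9 − 25.8 = +2.1°C

+2.1°C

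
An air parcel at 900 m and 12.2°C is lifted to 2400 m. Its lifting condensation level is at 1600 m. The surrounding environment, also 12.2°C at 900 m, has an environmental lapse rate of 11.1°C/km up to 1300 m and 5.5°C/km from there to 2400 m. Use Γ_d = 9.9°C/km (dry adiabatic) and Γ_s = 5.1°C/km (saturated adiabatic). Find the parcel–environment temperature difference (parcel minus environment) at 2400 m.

Parcel:
  900 → 1600 m (dry, 9.9°C/km): ΔT = -9.9 × 0.7 = -6.93°C → T = 5.27°C
  1600 → 2400 m (saturated, 5.1°C/km): ΔT = -5.1 × 0.8 = -4.08°C → T = 1.19°C
Environment:
  900 → 1300 m (environment, lower layer, 11.1°C/km): ΔT = -11.1 × 0.4 = -4.44°C → T = 7.76°C
  1300 → 2400 m (environment, upper layer, 5.5°C/km): ΔT = -5.5 × 1.1 = -6.05°C → T = 1.71°C
T_parcel − T_env = 1.19 − 1.71 = -0.52°C

-0.52°C (parcel cooler than environment)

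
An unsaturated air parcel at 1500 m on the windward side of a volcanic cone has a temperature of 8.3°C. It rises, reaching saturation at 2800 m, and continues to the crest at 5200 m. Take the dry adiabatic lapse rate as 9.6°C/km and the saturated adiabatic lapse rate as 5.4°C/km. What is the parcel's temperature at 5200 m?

Dry to 2800 m: -9.6 × 1.3 km = -12.48°C, so T = -4.18°C.
Saturated to 5200 m: -5.4 × 2.4 km = -12.96°C, so T = -17.14°C.

-17.14°C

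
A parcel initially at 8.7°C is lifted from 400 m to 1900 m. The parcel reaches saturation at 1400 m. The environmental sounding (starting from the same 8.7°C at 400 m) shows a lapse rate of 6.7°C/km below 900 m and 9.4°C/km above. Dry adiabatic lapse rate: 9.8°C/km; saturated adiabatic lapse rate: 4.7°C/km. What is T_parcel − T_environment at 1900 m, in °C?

Parcel:
  From 400 m to 1400 m (dry): cools by 9.8 × 1 = 9.8°C, giving -1.1°C.
  From 1400 m to 1900 m (saturated): cools by 4.7 × 0.5 = 2.35°C, giving -3.45°C.
Environment:
  From 400 m to 900 m (environment, lower layer): cools by 6.7 × 0.5 = 3.35°C, giving 5.35°C.
  From 900 m to 1900 m (environment, upper layer): cools by 9.4 × 1 = 9.4°C, giving -4.05°C.
T_parcel − T_env = -3.45 − (-4.05) = +0.6°C

+0.6°C (parcel warmer than environment)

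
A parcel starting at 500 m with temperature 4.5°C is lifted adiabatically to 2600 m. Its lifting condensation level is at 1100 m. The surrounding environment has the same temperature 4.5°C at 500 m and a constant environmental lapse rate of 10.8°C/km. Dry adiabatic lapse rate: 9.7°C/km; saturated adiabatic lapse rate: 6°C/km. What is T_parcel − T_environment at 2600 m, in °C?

+7.86°C (parcel warmer than environment)

Parcel:
  500–1100 m, dry: Δz = 0.6 km ⇒ ΔT = -5.82°C; T = -1.32°C
  1100–2600 m, saturated: Δz = 1.5 km ⇒ ΔT = -9°C; T = -10.32°C
Environment:
  500–2600 m, environment: Δz = 2.1 km ⇒ ΔT = -22.68°C; T = -18.18°C
T_parcel − T_env = -10.32 − (-18.18) = +7.86°C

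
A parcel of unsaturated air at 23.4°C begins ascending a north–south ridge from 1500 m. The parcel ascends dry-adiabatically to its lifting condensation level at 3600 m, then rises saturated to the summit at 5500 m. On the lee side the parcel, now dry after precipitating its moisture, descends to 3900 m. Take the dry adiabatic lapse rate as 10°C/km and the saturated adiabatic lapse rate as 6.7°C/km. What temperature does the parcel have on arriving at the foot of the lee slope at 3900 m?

5.67°C

From 1500 m to 3600 m (dry): cools by 10 × 2.1 = 21°C, giving 2.4°C.
From 3600 m to 5500 m (saturated): cools by 6.7 × 1.9 = 12.73°C, giving -10.33°C.
From 5500 m to 3900 m (dry descent): warms by 10 × 1.6 = 16°C, giving 5.67°C.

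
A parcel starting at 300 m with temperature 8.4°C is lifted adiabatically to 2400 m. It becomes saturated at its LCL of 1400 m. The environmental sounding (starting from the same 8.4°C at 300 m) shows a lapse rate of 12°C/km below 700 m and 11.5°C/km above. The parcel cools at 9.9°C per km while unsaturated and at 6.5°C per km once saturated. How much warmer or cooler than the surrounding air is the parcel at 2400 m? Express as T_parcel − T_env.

Parcel:
  300–1400 m, dry: Δz = 1.1 km ⇒ ΔT = -10.89°C; T = -2.49°C
  1400–2400 m, saturated: Δz = 1 km ⇒ ΔT = -6.5°C; T = -8.99°C
Environment:
  300–700 m, environment, lower layer: Δz = 0.4 km ⇒ ΔT = -4.8°C; T = 3.6°C
  700–2400 m, environment, upper layer: Δz = 1.7 km ⇒ ΔT = -19.55°C; T = -15.95°C
T_parcel − T_env = -8.99 − (-15.95) = +6.96°C

+6.96°C (parcel warmer than environment)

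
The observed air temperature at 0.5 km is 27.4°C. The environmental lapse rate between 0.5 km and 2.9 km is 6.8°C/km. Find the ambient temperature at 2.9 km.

11.08°C

From 500 m to 2900 m (environmental): cools by 6.8 × 2.4 = 16.32°C, giving 11.08°C.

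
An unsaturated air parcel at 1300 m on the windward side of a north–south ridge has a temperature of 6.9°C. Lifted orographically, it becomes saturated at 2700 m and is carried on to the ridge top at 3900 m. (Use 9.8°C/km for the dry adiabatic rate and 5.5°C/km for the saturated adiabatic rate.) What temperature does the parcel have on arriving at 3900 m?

-13.42°C

1300 → 2700 m (dry, 9.8°C/km): ΔT = -9.8 × 1.4 = -13.72°C → T = -6.82°C
2700 → 3900 m (saturated, 5.5°C/km): ΔT = -5.5 × 1.2 = -6.6°C → T = -13.42°C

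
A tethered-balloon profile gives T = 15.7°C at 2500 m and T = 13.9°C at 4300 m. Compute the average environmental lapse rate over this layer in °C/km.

Γ = −ΔT/Δz = (15.7 − 13.9) / (4300 − 2500) m
  = 1.8°C / 1.8 km = 1°C/km

1°C/km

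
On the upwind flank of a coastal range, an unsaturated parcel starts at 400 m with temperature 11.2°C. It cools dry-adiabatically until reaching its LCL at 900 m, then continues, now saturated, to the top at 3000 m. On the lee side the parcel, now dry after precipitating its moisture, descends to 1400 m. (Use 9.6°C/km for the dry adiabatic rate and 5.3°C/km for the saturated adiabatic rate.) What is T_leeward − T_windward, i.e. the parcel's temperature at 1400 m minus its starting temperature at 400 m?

-0.57°C

400 → 900 m (dry, 9.6°C/km): ΔT = -9.6 × 0.5 = -4.8°C → T = 6.4°C
900 → 3000 m (saturated, 5.3°C/km): ΔT = -5.3 × 2.1 = -11.13°C → T = -4.73°C
3000 → 1400 m (dry descent, 9.6°C/km): ΔT = +9.6 × 1.6 = +15.36°C → T = 10.63°C
Net change vs windward start: 10.63 − 11.2 = -0.57°C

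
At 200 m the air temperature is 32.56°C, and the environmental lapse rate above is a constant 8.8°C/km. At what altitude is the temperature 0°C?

Height above start = (32.56 − 0) / 8.8 = 3.7 km
Altitude = 200 m + 3700 m = 3900 m

3900 m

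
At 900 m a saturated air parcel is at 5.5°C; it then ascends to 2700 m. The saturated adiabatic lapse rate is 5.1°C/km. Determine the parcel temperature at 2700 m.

-3.68°C

From 900 m to 2700 m (saturated adiabatic): cools by 5.1 × 1.8 = 9.18°C, giving -3.68°C.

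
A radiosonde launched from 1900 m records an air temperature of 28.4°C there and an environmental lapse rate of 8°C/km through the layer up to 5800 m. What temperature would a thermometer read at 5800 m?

-2.8°C

Environmental to 5800 m: -8 × 3.9 km = -31.2°C, so T = -2.8°C.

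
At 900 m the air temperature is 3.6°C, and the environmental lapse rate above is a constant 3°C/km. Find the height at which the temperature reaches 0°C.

2100 m

Height above start = (3.6 − 0) / 3 = 1.2 km
Altitude = 900 m + 1200 m = 2100 m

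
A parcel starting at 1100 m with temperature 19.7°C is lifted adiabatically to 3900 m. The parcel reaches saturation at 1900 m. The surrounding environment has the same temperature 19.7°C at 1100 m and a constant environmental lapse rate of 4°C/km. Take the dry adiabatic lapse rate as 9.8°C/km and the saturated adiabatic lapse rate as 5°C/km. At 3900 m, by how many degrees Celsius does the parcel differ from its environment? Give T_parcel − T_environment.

Parcel:
  From 1100 m to 1900 m (dry): cools by 9.8 × 0.8 = 7.84°C, giving 11.86°C.
  From 1900 m to 3900 m (saturated): cools by 5 × 2 = 10°C, giving 1.86°C.
Environment:
  From 1100 m to 3900 m (environment): cools by 4 × 2.8 = 11.2°C, giving 8.5°C.
T_parcel − T_env = 1.86 − 8.5 = -6.64°C

-6.64°C (parcel cooler than environment)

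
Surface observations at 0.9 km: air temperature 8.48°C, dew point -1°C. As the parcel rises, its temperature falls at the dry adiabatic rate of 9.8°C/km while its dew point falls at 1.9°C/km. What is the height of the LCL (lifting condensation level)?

T and T_d converge at 9.8 − 1.9 = 7.9°C per km
Height above start = (8.48 − (-1)) / 7.9 = 1.2 km
LCL altitude = 900 m + 1200 m = 2100 m

2.1 km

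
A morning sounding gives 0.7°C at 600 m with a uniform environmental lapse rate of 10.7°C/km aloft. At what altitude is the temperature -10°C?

Height above start = (0.7 − (-10)) / 10.7 = 1 km
Altitude = 600 m + 1000 m = 1600 m

1600 m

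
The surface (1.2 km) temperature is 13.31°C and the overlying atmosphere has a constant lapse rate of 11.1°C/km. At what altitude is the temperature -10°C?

Height above start = (13.31 − (-10)) / 11.1 = 2.1 km
Altitude = 1200 m + 2100 m = 3300 m

3.3 km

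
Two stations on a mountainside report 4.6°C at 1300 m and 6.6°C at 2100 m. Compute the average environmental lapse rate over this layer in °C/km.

Γ = −ΔT/Δz = (4.6 − 6.6) / (2100 − 1300) m
  = -2°C / 0.8 km = -2.5°C/km

-2.5°C/km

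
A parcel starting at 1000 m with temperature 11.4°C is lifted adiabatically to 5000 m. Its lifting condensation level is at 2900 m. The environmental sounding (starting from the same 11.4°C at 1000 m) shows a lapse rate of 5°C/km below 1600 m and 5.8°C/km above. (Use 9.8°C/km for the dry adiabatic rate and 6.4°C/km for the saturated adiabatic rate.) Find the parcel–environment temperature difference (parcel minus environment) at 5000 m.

Parcel:
  From 1000 m to 2900 m (dry): cools by 9.8 × 1.9 = 18.62°C, giving -7.22°C.
  From 2900 m to 5000 m (saturated): cools by 6.4 × 2.1 = 13.44°C, giving -20.66°C.
Environment:
  From 1000 m to 1600 m (environment, lower layer): cools by 5 × 0.6 = 3°C, giving 8.4°C.
  From 1600 m to 5000 m (environment, upper layer): cools by 5.8 × 3.4 = 19.72°C, giving -11.32°C.
T_parcel − T_env = -20.66 − (-11.32) = -9.34°C

-9.34°C (parcel cooler than environment)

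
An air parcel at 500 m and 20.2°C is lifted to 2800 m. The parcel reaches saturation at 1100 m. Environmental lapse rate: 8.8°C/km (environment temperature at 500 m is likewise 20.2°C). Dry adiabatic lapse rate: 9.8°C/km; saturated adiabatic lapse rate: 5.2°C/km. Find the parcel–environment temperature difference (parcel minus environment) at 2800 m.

+5.52°C (parcel warmer than environment)

Parcel:
  Dry to 1100 m: -9.8 × 0.6 km = -5.88°C, so T = 14.32°C.
  Saturated to 2800 m: -5.2 × 1.7 km = -8.84°C, so T = 5.48°C.
Environment:
  Environment to 2800 m: -8.8 × 2.3 km = -20.24°C, so T = -0.04°C.
T_parcel − T_env = 5.48 − (-0.04) = +5.52°C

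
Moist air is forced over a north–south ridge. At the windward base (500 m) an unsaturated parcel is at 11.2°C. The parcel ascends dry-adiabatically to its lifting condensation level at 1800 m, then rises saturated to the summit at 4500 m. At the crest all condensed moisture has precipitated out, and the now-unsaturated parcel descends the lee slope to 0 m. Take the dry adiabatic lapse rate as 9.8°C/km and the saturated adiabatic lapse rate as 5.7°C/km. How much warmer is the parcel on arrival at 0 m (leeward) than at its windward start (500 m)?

+15.97°C

Dry to 1800 m: -9.8 × 1.3 km = -12.74°C, so T = -1.54°C.
Saturated to 4500 m: -5.7 × 2.7 km = -15.39°C, so T = -16.93°C.
Dry descent to 0 m: +9.8 × 4.5 km = +44.1°C, so T = 27.17°C.
Net change vs windward start: 27.17 − 11.2 = +15.97°C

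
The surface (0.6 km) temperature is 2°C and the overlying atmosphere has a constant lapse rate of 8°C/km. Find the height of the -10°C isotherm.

Height above start = (2 − (-10)) / 8 = 1.5 km
Altitude = 600 m + 1500 m = 2100 m

2.1 km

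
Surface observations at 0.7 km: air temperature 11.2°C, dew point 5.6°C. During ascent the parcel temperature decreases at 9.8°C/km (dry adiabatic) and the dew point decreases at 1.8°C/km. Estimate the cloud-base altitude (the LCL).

1.4 km

T and T_d converge at 9.8 − 1.8 = 8°C per km
Height above start = (11.2 − 5.6) / 8 = 0.7 km
LCL altitude = 700 m + 700 m = 1400 m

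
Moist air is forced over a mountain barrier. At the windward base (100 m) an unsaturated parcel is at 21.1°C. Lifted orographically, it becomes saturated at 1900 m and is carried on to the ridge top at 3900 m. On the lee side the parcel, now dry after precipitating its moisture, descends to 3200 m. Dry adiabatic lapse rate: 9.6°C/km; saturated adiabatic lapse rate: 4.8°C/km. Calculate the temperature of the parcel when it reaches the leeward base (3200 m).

0.94°C

Dry to 1900 m: -9.6 × 1.8 km = -17.28°C, so T = 3.82°C.
Saturated to 3900 m: -4.8 × 2 km = -9.6°C, so T = -5.78°C.
Dry descent to 3200 m: +9.6 × 0.7 km = +6.72°C, so T = 0.94°C.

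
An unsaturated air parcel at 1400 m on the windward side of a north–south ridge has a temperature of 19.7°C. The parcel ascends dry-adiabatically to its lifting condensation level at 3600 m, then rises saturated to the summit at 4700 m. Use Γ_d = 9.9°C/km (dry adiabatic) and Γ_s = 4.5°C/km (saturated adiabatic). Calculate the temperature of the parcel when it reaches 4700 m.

From 1400 m to 3600 m (dry): cools by 9.9 × 2.2 = 21.78°C, giving -2.08°C.
From 3600 m to 4700 m (saturated): cools by 4.5 × 1.1 = 4.95°C, giving -7.03°C.

-7.03°C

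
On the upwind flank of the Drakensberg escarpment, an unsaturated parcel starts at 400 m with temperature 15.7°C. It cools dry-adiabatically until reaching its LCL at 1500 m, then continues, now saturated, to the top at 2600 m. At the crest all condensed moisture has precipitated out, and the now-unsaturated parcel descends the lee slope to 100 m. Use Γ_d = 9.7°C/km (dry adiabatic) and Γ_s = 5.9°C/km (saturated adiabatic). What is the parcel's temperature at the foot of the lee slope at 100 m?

22.79°C

400 → 1500 m (dry, 9.7°C/km): ΔT = -9.7 × 1.1 = -10.67°C → T = 5.03°C
1500 → 2600 m (saturated, 5.9°C/km): ΔT = -5.9 × 1.1 = -6.49°C → T = -1.46°C
2600 → 100 m (dry descent, 9.7°C/km): ΔT = +9.7 × 2.5 = +24.25°C → T = 22.79°C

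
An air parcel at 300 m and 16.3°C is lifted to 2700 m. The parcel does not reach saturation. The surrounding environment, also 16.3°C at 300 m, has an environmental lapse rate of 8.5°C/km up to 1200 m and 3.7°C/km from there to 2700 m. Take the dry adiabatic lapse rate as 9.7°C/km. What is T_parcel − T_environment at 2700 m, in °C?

Parcel:
  Dry to 2700 m: -9.7 × 2.4 km = -23.28°C, so T = -6.98°C.
Environment:
  Environment, lower layer to 1200 m: -8.5 × 0.9 km = -7.65°C, so T = 8.65°C.
  Environment, upper layer to 2700 m: -3.7 × 1.5 km = -5.55°C, so T = 3.1°C.
T_parcel − T_env = -6.98 − 3.1 = -10.08°C

-10.08°C (parcel cooler than environment)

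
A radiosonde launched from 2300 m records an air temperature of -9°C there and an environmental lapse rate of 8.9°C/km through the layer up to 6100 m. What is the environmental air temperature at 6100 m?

From 2300 m to 6100 m (environmental): cools by 8.9 × 3.8 = 33.82°C, giving -42.82°C.

-42.82°C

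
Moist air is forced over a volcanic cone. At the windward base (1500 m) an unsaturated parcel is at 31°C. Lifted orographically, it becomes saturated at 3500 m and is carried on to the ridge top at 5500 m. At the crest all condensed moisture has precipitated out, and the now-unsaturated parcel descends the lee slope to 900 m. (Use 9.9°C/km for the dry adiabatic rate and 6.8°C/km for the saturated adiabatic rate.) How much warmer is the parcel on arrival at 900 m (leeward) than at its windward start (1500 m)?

1500 → 3500 m (dry, 9.9°C/km): ΔT = -9.9 × 2 = -19.8°C → T = 11.2°C
3500 → 5500 m (saturated, 6.8°C/km): ΔT = -6.8 × 2 = -13.6°C → T = -2.4°C
5500 → 900 m (dry descent, 9.9°C/km): ΔT = +9.9 × 4.6 = +45.54°C → T = 43.14°C
Net change vs windward start: 43.14 − 31 = +12.14°C

+12.14°C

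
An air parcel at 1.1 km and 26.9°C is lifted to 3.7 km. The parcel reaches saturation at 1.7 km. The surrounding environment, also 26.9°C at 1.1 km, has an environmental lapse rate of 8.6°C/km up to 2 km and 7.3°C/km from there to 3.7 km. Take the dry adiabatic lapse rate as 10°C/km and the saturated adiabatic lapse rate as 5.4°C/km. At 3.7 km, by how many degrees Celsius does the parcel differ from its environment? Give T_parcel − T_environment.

+3.35°C (parcel warmer than environment)

Parcel:
  From 1100 m to 1700 m (dry): cools by 10 × 0.6 = 6°C, giving 20.9°C.
  From 1700 m to 3700 m (saturated): cools by 5.4 × 2 = 10.8°C, giving 10.1°C.
Environment:
  From 1100 m to 2000 m (environment, lower layer): cools by 8.6 × 0.9 = 7.74°C, giving 19.16°C.
  From 2000 m to 3700 m (environment, upper layer): cools by 7.3 × 1.7 = 12.41°C, giving 6.75°C.
T_parcel − T_env = 10.1 − 6.75 = +3.35°C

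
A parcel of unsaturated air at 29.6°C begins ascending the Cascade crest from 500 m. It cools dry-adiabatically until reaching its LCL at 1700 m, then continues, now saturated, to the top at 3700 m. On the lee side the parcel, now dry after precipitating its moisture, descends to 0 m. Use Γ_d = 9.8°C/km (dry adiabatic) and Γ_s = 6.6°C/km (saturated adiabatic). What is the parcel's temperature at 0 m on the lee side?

500–1700 m, dry: Δz = 1.2 km ⇒ ΔT = -11.76°C; T = 17.84°C
1700–3700 m, saturated: Δz = 2 km ⇒ ΔT = -13.2°C; T = 4.64°C
3700–0 m, dry descent: Δz = 3.7 km ⇒ ΔT = +36.26°C; T = 40.9°C

40.9°C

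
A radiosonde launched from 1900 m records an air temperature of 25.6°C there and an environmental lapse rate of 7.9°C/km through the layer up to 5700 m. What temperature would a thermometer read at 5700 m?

Environmental to 5700 m: -7.9 × 3.8 km = -30.02°C, so T = -4.42°C.

-4.42°C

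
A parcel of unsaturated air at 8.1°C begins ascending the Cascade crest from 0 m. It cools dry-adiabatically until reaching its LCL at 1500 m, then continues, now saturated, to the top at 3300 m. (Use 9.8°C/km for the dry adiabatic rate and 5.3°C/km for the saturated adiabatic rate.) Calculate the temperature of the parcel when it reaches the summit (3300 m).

-16.14°C

From 0 m to 1500 m (dry): cools by 9.8 × 1.5 = 14.7°C, giving -6.6°C.
From 1500 m to 3300 m (saturated): cools by 5.3 × 1.8 = 9.54°C, giving -16.14°C.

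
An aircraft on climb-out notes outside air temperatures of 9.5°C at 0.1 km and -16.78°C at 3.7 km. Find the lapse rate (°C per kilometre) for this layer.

7.3°C/km

Γ = −ΔT/Δz = (9.5 − (-16.78)) / (3700 − 100) m
  = 26.28°C / 3.6 km = 7.3°C/km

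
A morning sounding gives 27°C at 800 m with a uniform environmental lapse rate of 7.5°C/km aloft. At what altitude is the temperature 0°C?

Height above start = (27 − 0) / 7.5 = 3.6 km
Altitude = 800 m + 3600 m = 4400 m

4400 m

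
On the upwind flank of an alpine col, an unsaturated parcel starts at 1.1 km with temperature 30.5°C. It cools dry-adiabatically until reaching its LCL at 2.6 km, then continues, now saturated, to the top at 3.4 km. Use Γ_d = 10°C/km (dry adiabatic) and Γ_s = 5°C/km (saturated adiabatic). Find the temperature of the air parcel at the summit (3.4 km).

11.5°C

1100 → 2600 m (dry, 10°C/km): ΔT = -10 × 1.5 = -15°C → T = 15.5°C
2600 → 3400 m (saturated, 5°C/km): ΔT = -5 × 0.8 = -4°C → T = 11.5°C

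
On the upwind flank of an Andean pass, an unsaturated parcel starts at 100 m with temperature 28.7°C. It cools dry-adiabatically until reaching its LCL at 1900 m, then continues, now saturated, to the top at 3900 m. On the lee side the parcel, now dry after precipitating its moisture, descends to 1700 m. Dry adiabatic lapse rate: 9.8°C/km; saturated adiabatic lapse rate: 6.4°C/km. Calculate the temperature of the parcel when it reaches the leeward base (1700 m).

100 → 1900 m (dry, 9.8°C/km): ΔT = -9.8 × 1.8 = -17.64°C → T = 11.06°C
1900 → 3900 m (saturated, 6.4°C/km): ΔT = -6.4 × 2 = -12.8°C → T = -1.74°C
3900 → 1700 m (dry descent, 9.8°C/km): ΔT = +9.8 × 2.2 = +21.56°C → T = 19.82°C

19.82°C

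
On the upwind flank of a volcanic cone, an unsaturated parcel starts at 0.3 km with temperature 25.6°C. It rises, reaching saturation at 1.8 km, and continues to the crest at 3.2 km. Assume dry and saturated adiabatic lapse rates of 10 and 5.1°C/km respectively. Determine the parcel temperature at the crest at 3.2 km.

3.46°C

300 → 1800 m (dry, 10°C/km): ΔT = -10 × 1.5 = -15°C → T = 10.6°C
1800 → 3200 m (saturated, 5.1°C/km): ΔT = -5.1 × 1.4 = -7.14°C → T = 3.46°C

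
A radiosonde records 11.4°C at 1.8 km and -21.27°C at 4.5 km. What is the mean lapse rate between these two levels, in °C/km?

Γ = −ΔT/Δz = (11.4 − (-21.27)) / (4500 − 1800) m
  = 32.67°C / 2.7 km = 12.1°C/km

12.1°C/km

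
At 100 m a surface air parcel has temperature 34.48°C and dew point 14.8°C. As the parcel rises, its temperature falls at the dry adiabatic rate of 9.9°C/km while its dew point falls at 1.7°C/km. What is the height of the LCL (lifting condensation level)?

T and T_d converge at 9.9 − 1.7 = 8.2°C per km
Height above start = (34.48 − 14.8) / 8.2 = 2.4 km
LCL altitude = 100 m + 2400 m = 2500 m

2500 m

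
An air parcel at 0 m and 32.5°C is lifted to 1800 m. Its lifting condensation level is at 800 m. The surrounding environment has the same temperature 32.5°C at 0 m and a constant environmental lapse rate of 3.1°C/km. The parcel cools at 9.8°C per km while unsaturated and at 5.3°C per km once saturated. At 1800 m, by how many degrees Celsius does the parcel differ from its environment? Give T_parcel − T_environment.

Parcel:
  0–800 m, dry: Δz = 0.8 km ⇒ ΔT = -7.84°C; T = 24.66°C
  800–1800 m, saturated: Δz = 1 km ⇒ ΔT = -5.3°C; T = 19.36°C
Environment:
  0–1800 m, environment: Δz = 1.8 km ⇒ ΔT = -5.58°C; T = 26.92°C
T_parcel − T_env = 19.36 − 26.92 = -7.56°C

-7.56°C (parcel cooler than environment)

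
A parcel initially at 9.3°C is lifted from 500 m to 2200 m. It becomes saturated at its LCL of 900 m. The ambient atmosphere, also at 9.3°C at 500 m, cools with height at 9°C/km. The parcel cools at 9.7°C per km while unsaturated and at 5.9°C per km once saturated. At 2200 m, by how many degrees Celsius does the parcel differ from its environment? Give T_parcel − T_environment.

+3.75°C (parcel warmer than environment)

Parcel:
  Dry to 900 m: -9.7 × 0.4 km = -3.88°C, so T = 5.42°C.
  Saturated to 2200 m: -5.9 × 1.3 km = -7.67°C, so T = -2.25°C.
Environment:
  Environment to 2200 m: -9 × 1.7 km = -15.3°C, so T = -6°C.
T_parcel − T_env = -2.25 − (-6) = +3.75°C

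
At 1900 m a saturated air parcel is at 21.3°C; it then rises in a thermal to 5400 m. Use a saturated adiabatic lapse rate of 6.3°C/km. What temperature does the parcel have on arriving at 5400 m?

-0.75°C

1900 → 5400 m (saturated adiabatic, 6.3°C/km): ΔT = -6.3 × 3.5 = -22.05°C → T = -0.75°C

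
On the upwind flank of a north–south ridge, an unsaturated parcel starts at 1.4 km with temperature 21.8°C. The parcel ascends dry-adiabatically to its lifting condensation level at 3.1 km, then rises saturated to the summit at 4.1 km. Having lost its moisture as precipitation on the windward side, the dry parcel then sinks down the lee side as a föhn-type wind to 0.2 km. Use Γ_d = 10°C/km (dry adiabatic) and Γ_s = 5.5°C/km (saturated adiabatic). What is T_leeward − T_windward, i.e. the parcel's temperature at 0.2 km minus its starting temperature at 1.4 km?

+16.5°C

Dry to 3100 m: -10 × 1.7 km = -17°C, so T = 4.8°C.
Saturated to 4100 m: -5.5 × 1 km = -5.5°C, so T = -0.7°C.
Dry descent to 200 m: +10 × 3.9 km = +39°C, so T = 38.3°C.
Net change vs windward start: 38.3 − 21.8 = +16.5°C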